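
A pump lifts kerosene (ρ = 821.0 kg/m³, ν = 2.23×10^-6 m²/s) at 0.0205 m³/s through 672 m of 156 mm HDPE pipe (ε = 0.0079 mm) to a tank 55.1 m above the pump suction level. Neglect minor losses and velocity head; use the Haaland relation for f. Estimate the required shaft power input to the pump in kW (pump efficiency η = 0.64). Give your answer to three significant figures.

V = 4Q/(πD²) = 1.073 m/s; Re = 7.50×10^4; ε/D = 5.06×10^-5; f = 0.01912
h_f = f(L/D)V²/2g = 4.829 m
Total head H = z + h_f = 55.1 + 4.829 = 59.93 m
P_hyd = ρgQH = 821.0·9.81·0.0205·59.93 = 9.895 kW
P_shaft = P_hyd/η = 9.895/0.64 = 15.46 kW

P_shaft ≈ 15.5 kW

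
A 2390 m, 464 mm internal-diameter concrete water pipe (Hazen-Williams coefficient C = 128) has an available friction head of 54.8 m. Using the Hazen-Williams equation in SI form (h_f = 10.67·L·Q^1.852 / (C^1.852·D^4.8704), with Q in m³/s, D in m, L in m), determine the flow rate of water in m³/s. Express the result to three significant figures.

Q ≈ 0.616 m³/s

Rearranging: Q = [h_f·C^1.852·D^4.8704 / (10.67·L)]^(1/1.852)
Q = [54.8·128^1.852·0.464^4.8704 / (10.67·2390)]^0.540 = 0.6162 m³/s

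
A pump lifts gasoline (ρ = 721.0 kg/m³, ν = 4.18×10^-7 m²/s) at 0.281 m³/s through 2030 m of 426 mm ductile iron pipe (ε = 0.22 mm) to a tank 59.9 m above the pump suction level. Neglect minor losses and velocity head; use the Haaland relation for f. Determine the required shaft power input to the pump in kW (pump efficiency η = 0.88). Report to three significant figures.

P_shaft ≈ 172 kW

V = 4Q/(πD²) = 1.972 m/s; Re = 2.01×10^6; ε/D = 5.16×10^-4; f = 0.01707
h_f = f(L/D)V²/2g = 16.12 m
Total head H = z + h_f = 59.9 + 16.12 = 76.02 m
P_hyd = ρgQH = 721.0·9.81·0.281·76.02 = 151.1 kW
P_shaft = P_hyd/η = 151.1/0.88 = 171.7 kW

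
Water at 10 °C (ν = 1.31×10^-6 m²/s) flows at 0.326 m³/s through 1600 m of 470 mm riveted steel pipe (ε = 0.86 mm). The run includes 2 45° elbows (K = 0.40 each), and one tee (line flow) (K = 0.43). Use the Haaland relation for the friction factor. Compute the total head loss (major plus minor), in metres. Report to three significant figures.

V = 4Q/(πD²) = 1.879 m/s; V²/2g = 0.1800 m
Re = 6.74×10^5, ε/D = 0.00183 → f = 0.02318 (Haaland)
Major: h_f = f(L/D)·V²/2g = 0.02318·3404·0.1800 = 14.20 m
Minor: ΣK = 1.23; h_m = ΣK·V²/2g = 0.2213 m
Total H_L = 14.20 + 0.2213 = 14.42 m

H_L ≈ 14.4 m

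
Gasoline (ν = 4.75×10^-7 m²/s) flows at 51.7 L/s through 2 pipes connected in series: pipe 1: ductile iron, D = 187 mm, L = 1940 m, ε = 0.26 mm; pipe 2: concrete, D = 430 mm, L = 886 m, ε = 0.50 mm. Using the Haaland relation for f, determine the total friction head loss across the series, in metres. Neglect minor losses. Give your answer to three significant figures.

Pipe 1: V = 1.882 m/s, Re = 7.41×10^5, ε/D = 0.00139, f = 0.02164, h_1 = f(L/D)V²/2g = 40.54 m
Pipe 2: V = 0.3560 m/s, Re = 3.22×10^5, ε/D = 0.00116, f = 0.02113, h_2 = f(L/D)V²/2g = 0.2813 m
Series → Q common, losses add: H = Σh = 40.82 m

H ≈ 40.8 m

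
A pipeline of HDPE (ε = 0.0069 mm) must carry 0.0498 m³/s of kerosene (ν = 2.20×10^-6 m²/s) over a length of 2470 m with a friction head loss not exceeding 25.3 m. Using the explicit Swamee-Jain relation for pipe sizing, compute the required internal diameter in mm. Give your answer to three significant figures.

D ≈ 205 mm

Swamee-Jain (Type III): D = 0.66·[ε^1.25·(LQ²/(gh_f))^4.75 + ν·Q^9.4·(L/(gh_f))^5.2]^0.04
LQ²/(gh_f) = 0.02468; L/(gh_f) = 9.952
Term 1 = ε^1.25·(…)^4.75 = 8.17×10^-15; Term 2 = ν·Q^9.4·(…)^5.2 = 1.93×10^-13
D = 0.66·(8.17×10^-15 + 1.93×10^-13)^0.04 = 0.2050 m = 205 mm
Check: V = 1.51 m/s, Re = 1.41×10^5, f = 0.01690, h_f = 23.7 m ≈ 25.3 m ✓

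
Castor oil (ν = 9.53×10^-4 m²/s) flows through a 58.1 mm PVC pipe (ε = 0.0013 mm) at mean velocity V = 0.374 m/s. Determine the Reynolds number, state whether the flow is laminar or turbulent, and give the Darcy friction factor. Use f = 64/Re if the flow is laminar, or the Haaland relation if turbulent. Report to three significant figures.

Re = VD/ν = 0.3740·0.0581/9.53×10^-4 = 22.8
Re < 2300 → laminar → f = 64/Re = 2.807

Re ≈ 22.8; laminar; f = 64/Re ≈ 2.81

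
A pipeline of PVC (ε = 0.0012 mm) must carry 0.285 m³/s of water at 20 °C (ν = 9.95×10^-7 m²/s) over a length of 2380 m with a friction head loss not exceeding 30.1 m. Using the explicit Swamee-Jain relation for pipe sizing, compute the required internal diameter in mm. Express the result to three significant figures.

D ≈ 366 mm

Swamee-Jain (Type III): D = 0.66·[ε^1.25·(LQ²/(gh_f))^4.75 + ν·Q^9.4·(L/(gh_f))^5.2]^0.04
LQ²/(gh_f) = 0.6547; L/(gh_f) = 8.060
Term 1 = ε^1.25·(…)^4.75 = 5.31×10^-9; Term 2 = ν·Q^9.4·(…)^5.2 = 3.86×10^-7
D = 0.66·(5.31×10^-9 + 3.86×10^-7)^0.04 = 0.3658 m = 366 mm
Check: V = 2.71 m/s, Re = 9.97×10^5, f = 0.01170, h_f = 28.5 m ≈ 30.1 m ✓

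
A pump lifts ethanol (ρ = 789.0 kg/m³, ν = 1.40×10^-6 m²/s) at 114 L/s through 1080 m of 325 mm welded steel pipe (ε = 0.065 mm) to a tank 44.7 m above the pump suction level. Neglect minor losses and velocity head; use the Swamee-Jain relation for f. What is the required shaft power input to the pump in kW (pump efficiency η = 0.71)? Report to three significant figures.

P_shaft ≈ 62.0 kW

V = 4Q/(πD²) = 1.374 m/s; Re = 3.19×10^5; ε/D = 2.00×10^-4; f = 0.01620
h_f = f(L/D)V²/2g = 5.182 m
Total head H = z + h_f = 44.7 + 5.182 = 49.88 m
P_hyd = ρgQH = 789.0·9.81·0.114·49.88 = 44.01 kW
P_shaft = P_hyd/η = 44.01/0.71 = 61.99 kW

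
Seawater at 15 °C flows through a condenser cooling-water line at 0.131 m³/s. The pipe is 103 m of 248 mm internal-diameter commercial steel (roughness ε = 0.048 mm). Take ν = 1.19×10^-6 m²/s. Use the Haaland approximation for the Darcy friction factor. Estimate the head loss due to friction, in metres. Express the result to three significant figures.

h_f ≈ 2.35 m

V = 4Q/(πD²) = 4·0.131/(π·0.248²) = 2.712 m/s
Re = VD/ν = 2.712·0.248/1.19×10^-6 = 5.65×10^5 → turbulent
ε/D = 0.048/248 = 1.94×10^-4
Haaland: f = 0.01508
h_f = f(L/D)V²/(2g) = 0.01508·(103/0.248)·2.712²/(2·9.81) = 2.347 m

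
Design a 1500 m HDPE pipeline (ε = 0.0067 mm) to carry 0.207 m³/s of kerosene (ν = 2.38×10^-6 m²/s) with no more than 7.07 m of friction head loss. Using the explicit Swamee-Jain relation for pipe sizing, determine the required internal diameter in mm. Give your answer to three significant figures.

Swamee-Jain (Type III): D = 0.66·[ε^1.25·(LQ²/(gh_f))^4.75 + ν·Q^9.4·(L/(gh_f))^5.2]^0.04
LQ²/(gh_f) = 0.9267; L/(gh_f) = 21.63
Term 1 = ε^1.25·(…)^4.75 = 2.37×10^-7; Term 2 = ν·Q^9.4·(…)^5.2 = 7.74×10^-6
D = 0.66·(2.37×10^-7 + 7.74×10^-6)^0.04 = 0.4127 m = 413 mm
Check: V = 1.55 m/s, Re = 2.68×10^5, f = 0.01486, h_f = 6.59 m ≈ 7.07 m ✓

D ≈ 413 mm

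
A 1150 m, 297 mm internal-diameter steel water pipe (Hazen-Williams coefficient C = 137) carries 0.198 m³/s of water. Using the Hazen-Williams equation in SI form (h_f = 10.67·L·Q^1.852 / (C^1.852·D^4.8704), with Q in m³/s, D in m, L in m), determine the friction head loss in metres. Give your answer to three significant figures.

h_f = 10.67·1150·0.198^1.852 / (137^1.852·0.297^4.8704) = 24.94 m

h_f ≈ 24.9 m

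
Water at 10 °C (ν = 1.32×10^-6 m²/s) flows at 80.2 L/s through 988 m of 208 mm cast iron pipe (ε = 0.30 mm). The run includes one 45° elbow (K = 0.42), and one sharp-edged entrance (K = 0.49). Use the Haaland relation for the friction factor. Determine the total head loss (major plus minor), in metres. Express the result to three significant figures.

V = 4Q/(πD²) = 2.360 m/s; V²/2g = 0.2839 m
Re = 3.72×10^5, ε/D = 0.00144 → f = 0.02209 (Haaland)
Major: h_f = f(L/D)·V²/2g = 0.02209·4750·0.2839 = 29.80 m
Minor: ΣK = 0.910; h_m = ΣK·V²/2g = 0.2584 m
Total H_L = 29.80 + 0.2584 = 30.05 m

H_L ≈ 30.1 m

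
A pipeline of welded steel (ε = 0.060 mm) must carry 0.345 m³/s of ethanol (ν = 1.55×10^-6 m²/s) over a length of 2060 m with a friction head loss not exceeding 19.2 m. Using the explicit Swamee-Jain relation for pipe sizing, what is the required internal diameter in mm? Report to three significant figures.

Swamee-Jain (Type III): D = 0.66·[ε^1.25·(LQ²/(gh_f))^4.75 + ν·Q^9.4·(L/(gh_f))^5.2]^0.04
LQ²/(gh_f) = 1.302; L/(gh_f) = 10.94
Term 1 = ε^1.25·(…)^4.75 = 1.85×10^-5; Term 2 = ν·Q^9.4·(…)^5.2 = 1.77×10^-5
D = 0.66·(1.85×10^-5 + 1.77×10^-5)^0.04 = 0.4384 m = 438 mm
Check: V = 2.29 m/s, Re = 6.46×10^5, f = 0.01452, h_f = 18.2 m ≈ 19.2 m ✓

D ≈ 438 mm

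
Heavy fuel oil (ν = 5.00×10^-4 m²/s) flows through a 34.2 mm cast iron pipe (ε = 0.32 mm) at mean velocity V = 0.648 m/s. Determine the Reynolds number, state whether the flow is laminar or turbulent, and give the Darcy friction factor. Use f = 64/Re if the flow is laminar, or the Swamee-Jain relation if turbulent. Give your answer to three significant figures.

Re ≈ 44.3; laminar; f = 64/Re ≈ 1.44

Re = VD/ν = 0.6480·0.0342/5.00×10^-4 = 44.3
Re < 2300 → laminar → f = 64/Re = 1.444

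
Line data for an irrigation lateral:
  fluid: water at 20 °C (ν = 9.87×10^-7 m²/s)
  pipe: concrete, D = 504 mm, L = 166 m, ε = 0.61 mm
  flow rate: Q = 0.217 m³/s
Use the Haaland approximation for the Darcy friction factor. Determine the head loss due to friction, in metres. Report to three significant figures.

V = 4Q/(πD²) = 4·0.217/(π·0.504²) = 1.088 m/s
Re = VD/ν = 1.088·0.504/9.87×10^-7 = 5.55×10^5 → turbulent
ε/D = 0.61/504 = 0.00121
Haaland: f = 0.02103
h_f = f(L/D)V²/(2g) = 0.02103·(166/0.504)·1.088²/(2·9.81) = 0.4178 m

h_f ≈ 0.418 m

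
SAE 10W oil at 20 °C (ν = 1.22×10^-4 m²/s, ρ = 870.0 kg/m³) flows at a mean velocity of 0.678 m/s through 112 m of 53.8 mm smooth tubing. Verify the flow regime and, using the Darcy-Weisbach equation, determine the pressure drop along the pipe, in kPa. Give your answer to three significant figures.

Re = VD/ν = 0.678·0.05380/1.22×10^-4 = 299 → laminar (Re < 2300)
f = 64/Re = 0.2141
h_f = f(L/D)V²/(2g) = 0.2141·(112/0.05380)·0.678²/(2·9.81) = 10.44 m
Δp = ρg·h_f = 870.0·9.81·10.44 = 89.11 kPa

Δp ≈ 89.1 kPa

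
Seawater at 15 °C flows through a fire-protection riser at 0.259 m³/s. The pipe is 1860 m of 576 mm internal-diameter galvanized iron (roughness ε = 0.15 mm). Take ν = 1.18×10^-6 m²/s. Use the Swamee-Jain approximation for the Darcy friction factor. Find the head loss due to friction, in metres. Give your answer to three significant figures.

V = 4Q/(πD²) = 4·0.259/(π·0.576²) = 0.9940 m/s
Re = VD/ν = 0.9940·0.576/1.18×10^-6 = 4.85×10^5 → turbulent
ε/D = 0.15/576 = 2.60×10^-4
Swamee-Jain: f = 0.01609
h_f = f(L/D)V²/(2g) = 0.01609·(1860/0.576)·0.9940²/(2·9.81) = 2.615 m

h_f ≈ 2.62 m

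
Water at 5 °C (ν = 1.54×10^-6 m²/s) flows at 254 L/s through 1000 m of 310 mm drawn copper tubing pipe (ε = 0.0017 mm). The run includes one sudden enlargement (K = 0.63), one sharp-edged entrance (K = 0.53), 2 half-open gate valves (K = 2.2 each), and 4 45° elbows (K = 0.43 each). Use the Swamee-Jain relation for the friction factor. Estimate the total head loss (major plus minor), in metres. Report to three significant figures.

H_L ≈ 27.5 m

V = 4Q/(πD²) = 3.365 m/s; V²/2g = 0.5772 m
Re = 6.77×10^5, ε/D = 5.48×10^-6 → f = 0.01251 (Swamee-Jain)
Major: h_f = f(L/D)·V²/2g = 0.01251·3226·0.5772 = 23.30 m
Minor: ΣK = 7.28; h_m = ΣK·V²/2g = 4.202 m
Total H_L = 23.30 + 4.202 = 27.51 m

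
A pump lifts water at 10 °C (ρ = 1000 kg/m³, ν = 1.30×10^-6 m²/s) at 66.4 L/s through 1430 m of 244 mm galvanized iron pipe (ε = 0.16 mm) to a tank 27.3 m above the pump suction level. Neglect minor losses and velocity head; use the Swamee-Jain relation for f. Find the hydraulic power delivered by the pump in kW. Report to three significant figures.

V = 4Q/(πD²) = 1.420 m/s; Re = 2.67×10^5; ε/D = 6.56×10^-4; f = 0.01931
h_f = f(L/D)V²/2g = 11.63 m
Total head H = z + h_f = 27.3 + 11.63 = 38.93 m
P_hyd = ρgQH = 1000·9.81·0.0664·38.93 = 25.36 kW

P_hyd ≈ 25.4 kW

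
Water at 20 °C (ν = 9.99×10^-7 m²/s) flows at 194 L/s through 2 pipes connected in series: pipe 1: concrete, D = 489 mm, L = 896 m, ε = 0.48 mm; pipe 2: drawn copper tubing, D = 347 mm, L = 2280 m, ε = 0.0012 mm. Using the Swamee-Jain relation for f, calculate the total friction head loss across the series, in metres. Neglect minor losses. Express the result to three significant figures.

H ≈ 19.5 m

Pipe 1: V = 1.033 m/s, Re = 5.06×10^5, ε/D = 9.82×10^-4, f = 0.02027, h_1 = f(L/D)V²/2g = 2.020 m
Pipe 2: V = 2.051 m/s, Re = 7.13×10^5, ε/D = 3.46×10^-6, f = 0.01237, h_2 = f(L/D)V²/2g = 17.43 m
Series → Q common, losses add: H = Σh = 19.45 m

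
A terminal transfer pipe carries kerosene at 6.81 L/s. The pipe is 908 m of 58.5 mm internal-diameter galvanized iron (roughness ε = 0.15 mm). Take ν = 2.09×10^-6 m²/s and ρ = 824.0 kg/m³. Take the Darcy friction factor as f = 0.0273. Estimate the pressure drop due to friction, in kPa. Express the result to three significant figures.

Δp ≈ 1120 kPa

V = 4Q/(πD²) = 4·0.00681/(π·0.0585²) = 2.534 m/s
h_f = f(L/D)V²/(2g) = 0.02730·(908/0.0585)·2.534²/(2·9.81) = 138.6 m
Δp = ρg·h_f = 824.0·9.81·138.6 = 1121 kPa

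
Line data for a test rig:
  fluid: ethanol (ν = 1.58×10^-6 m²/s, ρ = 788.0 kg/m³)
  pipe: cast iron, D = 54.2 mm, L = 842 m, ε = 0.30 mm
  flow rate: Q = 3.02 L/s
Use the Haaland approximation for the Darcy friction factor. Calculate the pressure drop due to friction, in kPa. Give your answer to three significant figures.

Δp ≈ 347 kPa

V = 4Q/(πD²) = 4·0.00302/(π·0.0542²) = 1.309 m/s
Re = VD/ν = 1.309·0.0542/1.58×10^-6 = 4.49×10^4 → turbulent
ε/D = 0.30/54.2 = 0.00554
Haaland: f = 0.03311
h_f = f(L/D)V²/(2g) = 0.03311·(842/0.0542)·1.309²/(2·9.81) = 44.92 m
Δp = ρg·h_f = 788.0·9.81·44.92 = 347.3 kPa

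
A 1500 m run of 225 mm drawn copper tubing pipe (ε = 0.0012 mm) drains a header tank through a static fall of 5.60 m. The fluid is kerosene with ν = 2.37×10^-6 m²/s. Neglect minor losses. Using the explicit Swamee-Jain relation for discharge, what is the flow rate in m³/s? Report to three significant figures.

Q ≈ 0.0376 m³/s

Swamee-Jain (Type II): Q = -0.965·√(gD⁵h_f/L)·ln[ε/(3.7D) + √(3.17ν²L/(gD³h_f))]
√(gD⁵h_f/L) = √(9.81·0.225⁵·5.60/1500) = 0.004596
ε/(3.7D) = 1.44×10^-6; √(3.17ν²L/(gD³h_f)) = 2.07×10^-4
Q = -0.965·0.004596·ln(2.080×10^-4) = 0.03760 m³/s
Check: V = 0.946 m/s, Re = 8.98×10^4, f = 0.01830, h_f = 5.56 m ≈ 5.60 m ✓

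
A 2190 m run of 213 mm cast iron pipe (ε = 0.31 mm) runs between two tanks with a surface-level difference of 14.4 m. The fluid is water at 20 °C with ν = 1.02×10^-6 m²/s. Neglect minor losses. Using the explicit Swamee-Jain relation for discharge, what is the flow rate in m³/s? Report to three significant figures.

Swamee-Jain (Type II): Q = -0.965·√(gD⁵h_f/L)·ln[ε/(3.7D) + √(3.17ν²L/(gD³h_f))]
√(gD⁵h_f/L) = √(9.81·0.213⁵·14.4/2190) = 0.005318
ε/(3.7D) = 3.93×10^-4; √(3.17ν²L/(gD³h_f)) = 7.27×10^-5
Q = -0.965·0.005318·ln(4.661×10^-4) = 0.03937 m³/s
Check: V = 1.10 m/s, Re = 2.31×10^5, f = 0.02268, h_f = 14.5 m ≈ 14.4 m ✓

Q ≈ 0.0394 m³/s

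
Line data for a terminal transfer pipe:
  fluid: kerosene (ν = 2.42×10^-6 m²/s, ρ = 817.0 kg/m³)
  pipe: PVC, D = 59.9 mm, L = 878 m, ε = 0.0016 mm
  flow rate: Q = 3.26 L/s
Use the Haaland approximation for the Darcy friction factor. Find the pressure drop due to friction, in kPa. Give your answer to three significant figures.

Δp ≈ 189 kPa

V = 4Q/(πD²) = 4·0.00326/(π·0.0599²) = 1.157 m/s
Re = VD/ν = 1.157·0.0599/2.42×10^-6 = 2.86×10^4 → turbulent
ε/D = 0.0016/59.9 = 2.67×10^-5
Haaland: f = 0.02362
h_f = f(L/D)V²/(2g) = 0.02362·(878/0.0599)·1.157²/(2·9.81) = 23.62 m
Δp = ρg·h_f = 817.0·9.81·23.62 = 189.3 kPa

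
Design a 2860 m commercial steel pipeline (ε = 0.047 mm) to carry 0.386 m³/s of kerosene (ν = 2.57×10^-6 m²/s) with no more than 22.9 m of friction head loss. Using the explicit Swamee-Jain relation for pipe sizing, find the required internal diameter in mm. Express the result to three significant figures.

Swamee-Jain (Type III): D = 0.66·[ε^1.25·(LQ²/(gh_f))^4.75 + ν·Q^9.4·(L/(gh_f))^5.2]^0.04
LQ²/(gh_f) = 1.897; L/(gh_f) = 12.73
Term 1 = ε^1.25·(…)^4.75 = 8.14×10^-5; Term 2 = ν·Q^9.4·(…)^5.2 = 1.86×10^-4
D = 0.66·(8.14×10^-5 + 1.86×10^-4)^0.04 = 0.4749 m = 475 mm
Check: V = 2.18 m/s, Re = 4.03×10^5, f = 0.01484, h_f = 21.6 m ≈ 22.9 m ✓

D ≈ 475 mm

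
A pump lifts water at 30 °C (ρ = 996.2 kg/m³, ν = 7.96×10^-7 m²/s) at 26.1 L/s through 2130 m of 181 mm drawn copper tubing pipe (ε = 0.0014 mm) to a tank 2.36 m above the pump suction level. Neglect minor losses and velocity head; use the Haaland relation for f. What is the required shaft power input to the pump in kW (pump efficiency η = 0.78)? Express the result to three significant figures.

P_shaft ≈ 3.82 kW

V = 4Q/(πD²) = 1.014 m/s; Re = 2.31×10^5; ε/D = 7.73×10^-6; f = 0.01513
h_f = f(L/D)V²/2g = 9.336 m
Total head H = z + h_f = 2.36 + 9.336 = 11.70 m
P_hyd = ρgQH = 996.2·9.81·0.0261·11.70 = 2.983 kW
P_shaft = P_hyd/η = 2.983/0.78 = 3.825 kW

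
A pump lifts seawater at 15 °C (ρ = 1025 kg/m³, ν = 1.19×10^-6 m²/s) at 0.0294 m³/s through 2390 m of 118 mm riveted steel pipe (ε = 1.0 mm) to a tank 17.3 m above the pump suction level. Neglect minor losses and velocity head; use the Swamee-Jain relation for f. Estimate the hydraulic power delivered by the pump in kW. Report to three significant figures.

P_hyd ≈ 85.1 kW

V = 4Q/(πD²) = 2.688 m/s; Re = 2.67×10^5; ε/D = 0.00847; f = 0.03625
h_f = f(L/D)V²/2g = 270.5 m
Total head H = z + h_f = 17.3 + 270.5 = 287.8 m
P_hyd = ρgQH = 1025·9.81·0.0294·287.8 = 85.07 kW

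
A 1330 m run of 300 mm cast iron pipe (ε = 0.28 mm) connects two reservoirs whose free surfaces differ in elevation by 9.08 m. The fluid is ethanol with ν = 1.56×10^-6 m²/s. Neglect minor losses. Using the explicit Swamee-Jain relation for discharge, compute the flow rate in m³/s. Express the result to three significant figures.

Swamee-Jain (Type II): Q = -0.965·√(gD⁵h_f/L)·ln[ε/(3.7D) + √(3.17ν²L/(gD³h_f))]
√(gD⁵h_f/L) = √(9.81·0.300⁵·9.08/1330) = 0.01276
ε/(3.7D) = 2.52×10^-4; √(3.17ν²L/(gD³h_f)) = 6.53×10^-5
Q = -0.965·0.01276·ln(3.176×10^-4) = 0.09916 m³/s
Check: V = 1.40 m/s, Re = 2.70×10^5, f = 0.02057, h_f = 9.15 m ≈ 9.08 m ✓

Q ≈ 0.0992 m³/s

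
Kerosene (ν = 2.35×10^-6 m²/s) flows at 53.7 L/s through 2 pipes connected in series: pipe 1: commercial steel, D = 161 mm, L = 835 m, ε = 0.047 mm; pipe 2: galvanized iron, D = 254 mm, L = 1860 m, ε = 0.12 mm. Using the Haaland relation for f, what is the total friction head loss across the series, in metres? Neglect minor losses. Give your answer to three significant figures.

Pipe 1: V = 2.638 m/s, Re = 1.81×10^5, ε/D = 2.92×10^-4, f = 0.01767, h_1 = f(L/D)V²/2g = 32.49 m
Pipe 2: V = 1.060 m/s, Re = 1.15×10^5, ε/D = 4.72×10^-4, f = 0.01961, h_2 = f(L/D)V²/2g = 8.221 m
Series → Q common, losses add: H = Σh = 40.71 m

H ≈ 40.7 m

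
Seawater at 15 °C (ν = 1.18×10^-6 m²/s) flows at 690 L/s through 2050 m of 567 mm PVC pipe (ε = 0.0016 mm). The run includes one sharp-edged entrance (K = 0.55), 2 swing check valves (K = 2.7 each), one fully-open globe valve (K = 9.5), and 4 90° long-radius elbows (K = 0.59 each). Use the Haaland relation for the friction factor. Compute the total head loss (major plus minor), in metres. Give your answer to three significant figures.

V = 4Q/(πD²) = 2.733 m/s; V²/2g = 0.3806 m
Re = 1.31×10^6, ε/D = 2.82×10^-6 → f = 0.01113 (Haaland)
Major: h_f = f(L/D)·V²/2g = 0.01113·3616·0.3806 = 15.31 m
Minor: ΣK = 17.8; h_m = ΣK·V²/2g = 6.779 m
Total H_L = 15.31 + 6.779 = 22.09 m

H_L ≈ 22.1 m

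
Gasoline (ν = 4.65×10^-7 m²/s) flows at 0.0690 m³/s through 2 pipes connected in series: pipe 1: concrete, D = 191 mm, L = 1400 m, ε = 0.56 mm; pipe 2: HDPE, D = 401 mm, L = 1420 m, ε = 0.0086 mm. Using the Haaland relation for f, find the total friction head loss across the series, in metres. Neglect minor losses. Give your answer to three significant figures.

Pipe 1: V = 2.408 m/s, Re = 9.89×10^5, ε/D = 0.00293, f = 0.02618, h_1 = f(L/D)V²/2g = 56.71 m
Pipe 2: V = 0.5463 m/s, Re = 4.71×10^5, ε/D = 2.14×10^-5, f = 0.01345, h_2 = f(L/D)V²/2g = 0.7244 m
Series → Q common, losses add: H = Σh = 57.44 m

H ≈ 57.4 m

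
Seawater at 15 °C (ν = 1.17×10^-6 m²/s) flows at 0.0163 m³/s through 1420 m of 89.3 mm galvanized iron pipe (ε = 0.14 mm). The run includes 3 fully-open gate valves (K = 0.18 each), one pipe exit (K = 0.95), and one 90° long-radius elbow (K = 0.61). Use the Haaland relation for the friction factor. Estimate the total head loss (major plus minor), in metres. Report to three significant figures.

V = 4Q/(πD²) = 2.603 m/s; V²/2g = 0.3452 m
Re = 1.99×10^5, ε/D = 0.00157 → f = 0.02295 (Haaland)
Major: h_f = f(L/D)·V²/2g = 0.02295·15901·0.3452 = 126.0 m
Minor: ΣK = 2.10; h_m = ΣK·V²/2g = 0.7250 m
Total H_L = 126.0 + 0.7250 = 126.7 m

H_L ≈ 127 m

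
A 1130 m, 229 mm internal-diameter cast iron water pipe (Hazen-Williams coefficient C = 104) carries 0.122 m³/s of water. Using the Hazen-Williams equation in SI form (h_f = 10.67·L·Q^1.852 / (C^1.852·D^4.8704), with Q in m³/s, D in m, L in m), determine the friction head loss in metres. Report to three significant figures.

h_f ≈ 59.1 m

h_f = 10.67·1130·0.122^1.852 / (104^1.852·0.229^4.8704) = 59.09 m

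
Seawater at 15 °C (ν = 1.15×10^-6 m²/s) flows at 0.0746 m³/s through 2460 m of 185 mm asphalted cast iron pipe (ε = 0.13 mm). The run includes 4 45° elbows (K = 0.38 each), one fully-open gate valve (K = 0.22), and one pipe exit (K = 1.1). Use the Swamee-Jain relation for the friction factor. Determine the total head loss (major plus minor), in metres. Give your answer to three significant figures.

V = 4Q/(πD²) = 2.775 m/s; V²/2g = 0.3926 m
Re = 4.46×10^5, ε/D = 7.03×10^-4 → f = 0.01902 (Swamee-Jain)
Major: h_f = f(L/D)·V²/2g = 0.01902·13297·0.3926 = 99.31 m
Minor: ΣK = 2.84; h_m = ΣK·V²/2g = 1.115 m
Total H_L = 99.31 + 1.115 = 100.4 m

H_L ≈ 100 m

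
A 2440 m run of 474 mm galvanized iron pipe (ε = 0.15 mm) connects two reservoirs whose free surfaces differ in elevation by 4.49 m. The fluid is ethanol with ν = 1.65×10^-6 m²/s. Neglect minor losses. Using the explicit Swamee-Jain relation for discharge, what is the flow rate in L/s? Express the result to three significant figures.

Swamee-Jain (Type II): Q = -0.965·√(gD⁵h_f/L)·ln[ε/(3.7D) + √(3.17ν²L/(gD³h_f))]
√(gD⁵h_f/L) = √(9.81·0.474⁵·4.49/2440) = 0.02078
ε/(3.7D) = 8.55×10^-5; √(3.17ν²L/(gD³h_f)) = 6.70×10^-5
Q = -0.965·0.02078·ln(1.525×10^-4) = 0.1763 m³/s
Check: V = 0.999 m/s, Re = 2.87×10^5, f = 0.01725, h_f = 4.51 m ≈ 4.49 m ✓

Q ≈ 176 L/s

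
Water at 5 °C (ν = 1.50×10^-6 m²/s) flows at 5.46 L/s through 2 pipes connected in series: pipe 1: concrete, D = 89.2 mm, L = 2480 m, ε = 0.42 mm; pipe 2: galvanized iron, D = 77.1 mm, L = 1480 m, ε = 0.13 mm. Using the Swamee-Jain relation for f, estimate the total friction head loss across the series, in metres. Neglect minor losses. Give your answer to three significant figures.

Pipe 1: V = 0.8737 m/s, Re = 5.20×10^4, ε/D = 0.00471, f = 0.03198, h_1 = f(L/D)V²/2g = 34.60 m
Pipe 2: V = 1.169 m/s, Re = 6.01×10^4, ε/D = 0.00169, f = 0.02553, h_2 = f(L/D)V²/2g = 34.16 m
Series → Q common, losses add: H = Σh = 68.76 m

H ≈ 68.8 m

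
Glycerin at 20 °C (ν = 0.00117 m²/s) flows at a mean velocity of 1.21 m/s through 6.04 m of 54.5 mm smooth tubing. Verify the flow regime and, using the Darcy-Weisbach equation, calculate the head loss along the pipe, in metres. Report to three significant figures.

Re = VD/ν = 1.21·0.05450/0.00117 = 56.4 → laminar (Re < 2300)
f = 64/Re = 1.135
h_f = f(L/D)V²/(2g) = 1.135·(6.04/0.05450)·1.21²/(2·9.81) = 9.391 m

h_f ≈ 9.39 m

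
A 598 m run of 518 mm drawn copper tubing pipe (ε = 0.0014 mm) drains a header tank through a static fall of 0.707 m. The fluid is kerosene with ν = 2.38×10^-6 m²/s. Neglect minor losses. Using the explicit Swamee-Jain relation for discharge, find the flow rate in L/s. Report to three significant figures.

Q ≈ 184 L/s

Swamee-Jain (Type II): Q = -0.965·√(gD⁵h_f/L)·ln[ε/(3.7D) + √(3.17ν²L/(gD³h_f))]
√(gD⁵h_f/L) = √(9.81·0.518⁵·0.707/598) = 0.02080
ε/(3.7D) = 7.30×10^-7; √(3.17ν²L/(gD³h_f)) = 1.06×10^-4
Q = -0.965·0.02080·ln(1.063×10^-4) = 0.1836 m³/s
Check: V = 0.871 m/s, Re = 1.90×10^5, f = 0.01572, h_f = 0.702 m ≈ 0.707 m ✓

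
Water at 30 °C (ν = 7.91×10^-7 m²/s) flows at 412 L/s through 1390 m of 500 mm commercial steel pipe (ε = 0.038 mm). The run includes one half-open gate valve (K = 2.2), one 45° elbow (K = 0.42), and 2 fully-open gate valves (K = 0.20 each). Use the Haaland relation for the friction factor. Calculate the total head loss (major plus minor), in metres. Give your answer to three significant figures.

H_L ≈ 8.57 m

V = 4Q/(πD²) = 2.098 m/s; V²/2g = 0.2244 m
Re = 1.33×10^6, ε/D = 7.60×10^-5 → f = 0.01264 (Haaland)
Major: h_f = f(L/D)·V²/2g = 0.01264·2780·0.2244 = 7.888 m
Minor: ΣK = 3.02; h_m = ΣK·V²/2g = 0.6777 m
Total H_L = 7.888 + 0.6777 = 8.566 m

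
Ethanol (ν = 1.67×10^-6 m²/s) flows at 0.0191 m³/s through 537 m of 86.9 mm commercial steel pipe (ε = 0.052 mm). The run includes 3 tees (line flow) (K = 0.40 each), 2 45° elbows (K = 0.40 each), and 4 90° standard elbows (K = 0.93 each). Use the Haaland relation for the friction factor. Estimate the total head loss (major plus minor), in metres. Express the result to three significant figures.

V = 4Q/(πD²) = 3.220 m/s; V²/2g = 0.5286 m
Re = 1.68×10^5, ε/D = 5.98×10^-4 → f = 0.01942 (Haaland)
Major: h_f = f(L/D)·V²/2g = 0.01942·6180·0.5286 = 63.43 m
Minor: ΣK = 5.72; h_m = ΣK·V²/2g = 3.023 m
Total H_L = 63.43 + 3.023 = 66.45 m

H_L ≈ 66.4 m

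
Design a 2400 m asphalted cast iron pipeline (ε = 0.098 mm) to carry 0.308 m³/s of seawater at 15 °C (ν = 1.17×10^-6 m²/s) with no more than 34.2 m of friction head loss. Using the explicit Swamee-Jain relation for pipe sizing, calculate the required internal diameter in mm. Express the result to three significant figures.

Swamee-Jain (Type III): D = 0.66·[ε^1.25·(LQ²/(gh_f))^4.75 + ν·Q^9.4·(L/(gh_f))^5.2]^0.04
LQ²/(gh_f) = 0.6786; L/(gh_f) = 7.153
Term 1 = ε^1.25·(…)^4.75 = 1.55×10^-6; Term 2 = ν·Q^9.4·(…)^5.2 = 5.06×10^-7
D = 0.66·(1.55×10^-6 + 5.06×10^-7)^0.04 = 0.3909 m = 391 mm
Check: V = 2.57 m/s, Re = 8.58×10^5, f = 0.01542, h_f = 31.8 m ≈ 34.2 m ✓

D ≈ 391 mm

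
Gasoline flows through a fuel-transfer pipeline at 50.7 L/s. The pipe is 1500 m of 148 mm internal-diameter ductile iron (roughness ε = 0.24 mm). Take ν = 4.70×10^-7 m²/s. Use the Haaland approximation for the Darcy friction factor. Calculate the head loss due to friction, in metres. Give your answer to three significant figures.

V = 4Q/(πD²) = 4·0.0507/(π·0.148²) = 2.947 m/s
Re = VD/ν = 2.947·0.148/4.70×10^-7 = 9.28×10^5 → turbulent
ε/D = 0.24/148 = 0.00162
Haaland: f = 0.02241
h_f = f(L/D)V²/(2g) = 0.02241·(1500/0.148)·2.947²/(2·9.81) = 100.6 m

h_f ≈ 101 m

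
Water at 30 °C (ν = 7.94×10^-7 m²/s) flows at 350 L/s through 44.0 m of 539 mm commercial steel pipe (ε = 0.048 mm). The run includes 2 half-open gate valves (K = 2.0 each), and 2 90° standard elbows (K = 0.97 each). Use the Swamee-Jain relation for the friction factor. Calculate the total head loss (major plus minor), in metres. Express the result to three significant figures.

H_L ≈ 0.843 m

V = 4Q/(πD²) = 1.534 m/s; V²/2g = 0.1199 m
Re = 1.04×10^6, ε/D = 8.91×10^-5 → f = 0.01330 (Swamee-Jain)
Major: h_f = f(L/D)·V²/2g = 0.01330·81.63·0.1199 = 0.1302 m
Minor: ΣK = 5.94; h_m = ΣK·V²/2g = 0.7123 m
Total H_L = 0.1302 + 0.7123 = 0.8425 m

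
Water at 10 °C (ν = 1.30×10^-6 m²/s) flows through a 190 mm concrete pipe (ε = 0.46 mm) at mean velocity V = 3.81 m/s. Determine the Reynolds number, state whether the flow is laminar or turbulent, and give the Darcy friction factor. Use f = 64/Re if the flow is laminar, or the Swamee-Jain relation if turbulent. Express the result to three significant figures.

Re ≈ 5.57×10^5; turbulent; f ≈ 0.0250

Re = VD/ν = 3.810·0.190/1.30×10^-6 = 5.57×10^5
Re > 4000 → turbulent; ε/D = 0.00242
Swamee-Jain: f = 0.02505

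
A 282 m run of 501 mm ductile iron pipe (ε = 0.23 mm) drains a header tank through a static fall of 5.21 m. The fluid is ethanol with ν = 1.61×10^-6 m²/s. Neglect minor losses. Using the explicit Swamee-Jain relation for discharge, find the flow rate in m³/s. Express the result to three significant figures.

Q ≈ 0.646 m³/s

Swamee-Jain (Type II): Q = -0.965·√(gD⁵h_f/L)·ln[ε/(3.7D) + √(3.17ν²L/(gD³h_f))]
√(gD⁵h_f/L) = √(9.81·0.501⁵·5.21/282) = 0.07564
ε/(3.7D) = 1.24×10^-4; √(3.17ν²L/(gD³h_f)) = 1.90×10^-5
Q = -0.965·0.07564·ln(1.431×10^-4) = 0.6461 m³/s
Check: V = 3.28 m/s, Re = 1.02×10^6, f = 0.01701, h_f = 5.24 m ≈ 5.21 m ✓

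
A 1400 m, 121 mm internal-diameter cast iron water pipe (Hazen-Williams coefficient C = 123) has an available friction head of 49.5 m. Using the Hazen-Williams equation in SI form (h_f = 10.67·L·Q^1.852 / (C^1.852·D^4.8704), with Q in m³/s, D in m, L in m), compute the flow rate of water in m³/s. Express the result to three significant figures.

Q ≈ 0.0218 m³/s

Rearranging: Q = [h_f·C^1.852·D^4.8704 / (10.67·L)]^(1/1.852)
Q = [49.5·123^1.852·0.121^4.8704 / (10.67·1400)]^0.540 = 0.02182 m³/s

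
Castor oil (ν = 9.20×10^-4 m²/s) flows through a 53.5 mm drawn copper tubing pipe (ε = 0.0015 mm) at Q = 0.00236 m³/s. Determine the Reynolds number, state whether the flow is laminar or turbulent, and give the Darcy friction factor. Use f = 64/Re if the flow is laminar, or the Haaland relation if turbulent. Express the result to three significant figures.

Re ≈ 61.0; laminar; f = 64/Re ≈ 1.05

V = 4Q/(πD²) = 1.050 m/s
Re = VD/ν = 1.050·0.0535/9.20×10^-4 = 61.0
Re < 2300 → laminar → f = 64/Re = 1.048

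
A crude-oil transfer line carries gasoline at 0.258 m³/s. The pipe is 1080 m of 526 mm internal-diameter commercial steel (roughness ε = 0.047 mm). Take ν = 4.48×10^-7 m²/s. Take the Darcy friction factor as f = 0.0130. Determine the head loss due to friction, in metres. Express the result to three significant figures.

h_f ≈ 1.92 m

V = 4Q/(πD²) = 4·0.258/(π·0.526²) = 1.187 m/s
h_f = f(L/D)V²/(2g) = 0.01300·(1080/0.526)·1.187²/(2·9.81) = 1.918 m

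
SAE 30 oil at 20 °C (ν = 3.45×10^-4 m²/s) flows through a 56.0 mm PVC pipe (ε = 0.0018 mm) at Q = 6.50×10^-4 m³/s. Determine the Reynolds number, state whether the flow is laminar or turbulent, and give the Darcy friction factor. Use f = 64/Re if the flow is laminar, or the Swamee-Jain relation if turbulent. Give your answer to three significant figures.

V = 4Q/(πD²) = 0.2639 m/s
Re = VD/ν = 0.2639·0.0560/3.45×10^-4 = 42.8
Re < 2300 → laminar → f = 64/Re = 1.494

Re ≈ 42.8; laminar; f = 64/Re ≈ 1.49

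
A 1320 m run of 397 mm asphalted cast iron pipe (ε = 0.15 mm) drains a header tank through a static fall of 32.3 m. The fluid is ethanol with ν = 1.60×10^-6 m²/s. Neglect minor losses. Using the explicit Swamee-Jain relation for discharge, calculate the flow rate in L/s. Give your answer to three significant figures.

Q ≈ 422 L/s

Swamee-Jain (Type II): Q = -0.965·√(gD⁵h_f/L)·ln[ε/(3.7D) + √(3.17ν²L/(gD³h_f))]
√(gD⁵h_f/L) = √(9.81·0.397⁵·32.3/1320) = 0.04865
ε/(3.7D) = 1.02×10^-4; √(3.17ν²L/(gD³h_f)) = 2.32×10^-5
Q = -0.965·0.04865·ln(1.254×10^-4) = 0.4218 m³/s
Check: V = 3.41 m/s, Re = 8.46×10^5, f = 0.01652, h_f = 32.5 m ≈ 32.3 m ✓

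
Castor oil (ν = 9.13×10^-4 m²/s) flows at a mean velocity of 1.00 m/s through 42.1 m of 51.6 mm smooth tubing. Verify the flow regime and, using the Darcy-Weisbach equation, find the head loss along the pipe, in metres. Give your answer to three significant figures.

Re = VD/ν = 1.00·0.05160/9.13×10^-4 = 56.5 → laminar (Re < 2300)
f = 64/Re = 1.132
h_f = f(L/D)V²/(2g) = 1.132·(42.1/0.05160)·1.00²/(2·9.81) = 47.09 m

h_f ≈ 47.1 m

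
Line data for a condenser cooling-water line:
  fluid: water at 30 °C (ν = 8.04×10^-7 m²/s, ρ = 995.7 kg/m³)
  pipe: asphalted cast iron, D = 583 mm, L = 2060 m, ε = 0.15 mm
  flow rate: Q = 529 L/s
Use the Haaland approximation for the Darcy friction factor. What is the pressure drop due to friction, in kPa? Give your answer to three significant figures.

V = 4Q/(πD²) = 4·0.529/(π·0.583²) = 1.982 m/s
Re = VD/ν = 1.982·0.583/8.04×10^-7 = 1.44×10^6 → turbulent
ε/D = 0.15/583 = 2.57×10^-4
Haaland: f = 0.01500
h_f = f(L/D)V²/(2g) = 0.01500·(2060/0.583)·1.982²/(2·9.81) = 10.61 m
Δp = ρg·h_f = 995.7·9.81·10.61 = 103.6 kPa

Δp ≈ 104 kPa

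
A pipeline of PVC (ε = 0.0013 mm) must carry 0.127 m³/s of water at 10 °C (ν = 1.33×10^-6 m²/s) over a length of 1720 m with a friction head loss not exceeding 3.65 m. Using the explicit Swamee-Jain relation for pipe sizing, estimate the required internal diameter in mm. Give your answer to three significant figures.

D ≈ 396 mm

Swamee-Jain (Type III): D = 0.66·[ε^1.25·(LQ²/(gh_f))^4.75 + ν·Q^9.4·(L/(gh_f))^5.2]^0.04
LQ²/(gh_f) = 0.7748; L/(gh_f) = 48.04
Term 1 = ε^1.25·(…)^4.75 = 1.31×10^-8; Term 2 = ν·Q^9.4·(…)^5.2 = 2.78×10^-6
D = 0.66·(1.31×10^-8 + 2.78×10^-6)^0.04 = 0.3957 m = 396 mm
Check: V = 1.03 m/s, Re = 3.07×10^5, f = 0.01435, h_f = 3.39 m ≈ 3.65 m ✓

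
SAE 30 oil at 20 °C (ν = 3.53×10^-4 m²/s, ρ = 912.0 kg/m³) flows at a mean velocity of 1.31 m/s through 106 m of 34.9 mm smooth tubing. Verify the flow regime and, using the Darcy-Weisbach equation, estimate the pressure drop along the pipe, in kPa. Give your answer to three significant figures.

Re = VD/ν = 1.31·0.03490/3.53×10^-4 = 130 → laminar (Re < 2300)
f = 64/Re = 0.4941
h_f = f(L/D)V²/(2g) = 0.4941·(106/0.03490)·1.31²/(2·9.81) = 131.3 m
Δp = ρg·h_f = 912.0·9.81·131.3 = 1174 kPa

Δp ≈ 1170 kPa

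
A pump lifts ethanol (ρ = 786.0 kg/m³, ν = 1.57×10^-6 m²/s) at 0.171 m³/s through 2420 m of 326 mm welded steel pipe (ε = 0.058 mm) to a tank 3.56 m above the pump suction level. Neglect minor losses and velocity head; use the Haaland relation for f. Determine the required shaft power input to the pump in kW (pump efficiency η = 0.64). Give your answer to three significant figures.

V = 4Q/(πD²) = 2.049 m/s; Re = 4.25×10^5; ε/D = 1.78×10^-4; f = 0.01531
h_f = f(L/D)V²/2g = 24.31 m
Total head H = z + h_f = 3.56 + 24.31 = 27.87 m
P_hyd = ρgQH = 786.0·9.81·0.171·27.87 = 36.74 kW
P_shaft = P_hyd/η = 36.74/0.64 = 57.41 kW

P_shaft ≈ 57.4 kW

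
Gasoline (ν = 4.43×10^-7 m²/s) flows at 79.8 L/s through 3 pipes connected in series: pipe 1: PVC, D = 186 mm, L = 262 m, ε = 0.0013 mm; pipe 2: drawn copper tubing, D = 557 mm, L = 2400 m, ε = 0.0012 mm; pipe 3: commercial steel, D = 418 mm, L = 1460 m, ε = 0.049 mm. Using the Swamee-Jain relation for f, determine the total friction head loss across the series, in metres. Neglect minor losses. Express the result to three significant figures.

H ≈ 8.26 m

Pipe 1: V = 2.937 m/s, Re = 1.23×10^6, ε/D = 6.99×10^-6, f = 0.01141, h_1 = f(L/D)V²/2g = 7.063 m
Pipe 2: V = 0.3275 m/s, Re = 4.12×10^5, ε/D = 2.15×10^-6, f = 0.01359, h_2 = f(L/D)V²/2g = 0.3201 m
Pipe 3: V = 0.5815 m/s, Re = 5.49×10^5, ε/D = 1.17×10^-4, f = 0.01452, h_3 = f(L/D)V²/2g = 0.8741 m
Series → Q common, losses add: H = Σh = 8.257 m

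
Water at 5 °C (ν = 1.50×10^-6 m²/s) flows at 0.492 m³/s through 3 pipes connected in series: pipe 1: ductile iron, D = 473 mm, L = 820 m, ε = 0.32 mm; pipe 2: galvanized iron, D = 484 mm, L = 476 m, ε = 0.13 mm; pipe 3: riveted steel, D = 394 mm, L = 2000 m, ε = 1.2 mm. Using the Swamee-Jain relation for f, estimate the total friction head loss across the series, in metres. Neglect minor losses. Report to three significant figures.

H ≈ 130 m

Pipe 1: V = 2.800 m/s, Re = 8.83×10^5, ε/D = 6.77×10^-4, f = 0.01845, h_1 = f(L/D)V²/2g = 12.78 m
Pipe 2: V = 2.674 m/s, Re = 8.63×10^5, ε/D = 2.69×10^-4, f = 0.01558, h_2 = f(L/D)V²/2g = 5.585 m
Pipe 3: V = 4.035 m/s, Re = 1.06×10^6, ε/D = 0.00305, f = 0.02647, h_3 = f(L/D)V²/2g = 111.5 m
Series → Q common, losses add: H = Σh = 129.9 m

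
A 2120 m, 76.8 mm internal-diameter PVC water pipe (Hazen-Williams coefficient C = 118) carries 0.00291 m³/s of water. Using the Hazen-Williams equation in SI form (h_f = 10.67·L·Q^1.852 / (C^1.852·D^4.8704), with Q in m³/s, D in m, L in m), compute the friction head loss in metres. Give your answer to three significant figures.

h_f ≈ 17.8 m

h_f = 10.67·2120·0.00291^1.852 / (118^1.852·0.0768^4.8704) = 17.75 m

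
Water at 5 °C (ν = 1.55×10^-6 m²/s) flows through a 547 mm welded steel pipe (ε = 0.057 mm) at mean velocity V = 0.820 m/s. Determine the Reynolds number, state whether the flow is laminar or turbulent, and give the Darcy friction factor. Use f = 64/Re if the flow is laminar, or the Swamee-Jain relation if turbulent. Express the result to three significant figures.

Re ≈ 2.89×10^5; turbulent; f ≈ 0.0156

Re = VD/ν = 0.8200·0.547/1.55×10^-6 = 2.89×10^5
Re > 4000 → turbulent; ε/D = 1.04×10^-4
Swamee-Jain: f = 0.01555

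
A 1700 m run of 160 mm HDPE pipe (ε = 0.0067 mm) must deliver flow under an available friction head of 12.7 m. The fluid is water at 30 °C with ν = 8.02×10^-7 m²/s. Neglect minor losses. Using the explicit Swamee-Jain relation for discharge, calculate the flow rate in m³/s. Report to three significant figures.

Swamee-Jain (Type II): Q = -0.965·√(gD⁵h_f/L)·ln[ε/(3.7D) + √(3.17ν²L/(gD³h_f))]
√(gD⁵h_f/L) = √(9.81·0.160⁵·12.7/1700) = 0.002772
ε/(3.7D) = 1.13×10^-5; √(3.17ν²L/(gD³h_f)) = 8.24×10^-5
Q = -0.965·0.002772·ln(9.373×10^-5) = 0.02481 m³/s
Check: V = 1.23 m/s, Re = 2.46×10^5, f = 0.01535, h_f = 12.7 m ≈ 12.7 m ✓

Q ≈ 0.0248 m³/s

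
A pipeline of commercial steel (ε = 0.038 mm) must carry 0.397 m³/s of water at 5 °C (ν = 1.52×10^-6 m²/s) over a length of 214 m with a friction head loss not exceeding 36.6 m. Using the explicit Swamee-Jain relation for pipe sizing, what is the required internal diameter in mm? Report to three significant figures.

D ≈ 257 mm

Swamee-Jain (Type III): D = 0.66·[ε^1.25·(LQ²/(gh_f))^4.75 + ν·Q^9.4·(L/(gh_f))^5.2]^0.04
LQ²/(gh_f) = 0.09394; L/(gh_f) = 0.5960
Term 1 = ε^1.25·(…)^4.75 = 3.94×10^-11; Term 2 = ν·Q^9.4·(…)^5.2 = 1.75×10^-11
D = 0.66·(3.94×10^-11 + 1.75×10^-11)^0.04 = 0.2569 m = 257 mm
Check: V = 7.66 m/s, Re = 1.29×10^6, f = 0.01393, h_f = 34.7 m ≈ 36.6 m ✓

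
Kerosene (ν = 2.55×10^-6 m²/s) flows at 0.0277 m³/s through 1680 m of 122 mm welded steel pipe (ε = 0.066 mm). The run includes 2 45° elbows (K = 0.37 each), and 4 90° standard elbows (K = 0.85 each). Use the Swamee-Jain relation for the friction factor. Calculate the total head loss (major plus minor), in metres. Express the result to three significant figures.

V = 4Q/(πD²) = 2.370 m/s; V²/2g = 0.2862 m
Re = 1.13×10^5, ε/D = 5.41×10^-4 → f = 0.02028 (Swamee-Jain)
Major: h_f = f(L/D)·V²/2g = 0.02028·13770·0.2862 = 79.92 m
Minor: ΣK = 4.14; h_m = ΣK·V²/2g = 1.185 m
Total H_L = 79.92 + 1.185 = 81.11 m

H_L ≈ 81.1 m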